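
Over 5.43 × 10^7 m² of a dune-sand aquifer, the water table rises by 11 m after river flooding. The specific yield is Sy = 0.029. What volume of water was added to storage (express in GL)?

ΔV = Sy × A × Δh = 0.029 × 5.43 × 10^7 m² × 11 m = 1.732 × 10^7 m³
ΔV = 1.732 × 10^7 m³ = 17.32 GL

ΔV ≈ 17.3 GL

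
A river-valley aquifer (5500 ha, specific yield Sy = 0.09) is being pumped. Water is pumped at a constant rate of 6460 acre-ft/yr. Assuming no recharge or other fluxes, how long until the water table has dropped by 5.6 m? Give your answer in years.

t ≈ 3.48 years

A = 5500 ha = 5.5 × 10^7 m²
ΔV = Sy × A × Δh = 0.09 × 5.5 × 10^7 × 5.6 = 2.772 × 10^7 m³
Q = 6460 acre-ft/yr = 21830 m³/d
t = ΔV / Q = 2.772 × 10^7 m³ / 21830 m³/d = 1270 d
t = 1270 d ≈ 3.479 years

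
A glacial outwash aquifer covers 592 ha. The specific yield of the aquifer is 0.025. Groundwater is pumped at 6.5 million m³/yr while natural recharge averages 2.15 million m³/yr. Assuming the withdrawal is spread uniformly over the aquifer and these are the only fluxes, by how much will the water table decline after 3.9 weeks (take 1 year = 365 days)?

Δh ≈ 2.2 m

A = 592 ha = 5.92 × 10^6 m²
Net abstraction = 6.5 − 2.15 = 4.35 million m³/yr
Q_net = 4.35 million m³/yr = 11920 m³/d
t = 3.9 weeks = 27.3 d
ΔV = Q × t = 11920 m³/d × 27.3 d = 3.254 × 10^5 m³
Δh = ΔV / (Sy × A) = 3.254 × 10^5 / (0.025 × 5.92 × 10^6) = 2.198 m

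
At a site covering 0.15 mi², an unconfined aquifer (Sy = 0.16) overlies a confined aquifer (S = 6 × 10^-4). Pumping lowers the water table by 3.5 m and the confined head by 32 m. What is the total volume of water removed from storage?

A = 0.15 mi² = 3.885 × 10^5 m²
Unconfined: ΔV_u = Sy × A × Δh_u = 0.16 × 3.885 × 10^5 × 3.5 = 2.176 × 10^5 m³
Confined: ΔV_c = S × A × Δh_c = 6 × 10^-4 × 3.885 × 10^5 × 32 = 7459 m³
Total ΔV = 2.176 × 10^5 + 7459 = 2.25 × 10^5 m³

ΔV ≈ 2.25 × 10^5 m³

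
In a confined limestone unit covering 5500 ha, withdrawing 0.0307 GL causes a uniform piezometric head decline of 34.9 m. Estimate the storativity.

A = 5500 ha = 5.5 × 10^7 m²
ΔV = 0.0307 GL = 30700 m³
S = ΔV / (A × Δh) = 30700 m³ / (5.5 × 10^7 m² × 34.9 m) = 1.599 × 10^-5

S ≈ 1.6 × 10^-5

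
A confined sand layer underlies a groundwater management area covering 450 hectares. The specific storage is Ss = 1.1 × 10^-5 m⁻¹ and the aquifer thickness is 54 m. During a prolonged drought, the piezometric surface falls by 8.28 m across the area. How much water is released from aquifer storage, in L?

ΔV ≈ 2.21 × 10^7 L

S = Ss × b = 1.1 × 10^-5 m⁻¹ × 54 m = 5.94 × 10^-4
A = 450 hectares = 4.5 × 10^6 m²
ΔV = S × A × Δh = 5.94 × 10^-4 × 4.5 × 10^6 m² × 8.28 m = 22130 m³
ΔV = 22130 m³ = 2.213 × 10^7 L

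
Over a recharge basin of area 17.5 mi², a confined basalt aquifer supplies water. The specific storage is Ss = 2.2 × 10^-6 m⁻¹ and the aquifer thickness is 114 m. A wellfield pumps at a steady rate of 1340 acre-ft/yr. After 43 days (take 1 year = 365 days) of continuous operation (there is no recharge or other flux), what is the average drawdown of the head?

S = Ss × b = 2.2 × 10^-6 m⁻¹ × 114 m = 2.508 × 10^-4
A = 17.5 mi² = 4.532 × 10^7 m²
Q = 1340 acre-ft/yr = 4528 m³/d
ΔV = Q × t = 4528 m³/d × 43 d = 1.947 × 10^5 m³
Δh = ΔV / (S × A) = 1.947 × 10^5 / (2.508 × 10^-4 × 4.532 × 10^7) = 17.13 m

Δh ≈ 17.1 m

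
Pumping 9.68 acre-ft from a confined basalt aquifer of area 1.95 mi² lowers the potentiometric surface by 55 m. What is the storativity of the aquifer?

A = 1.95 mi² = 5.05 × 10^6 m²
ΔV = 9.68 acre-ft = 11940 m³
S = ΔV / (A × Δh) = 11940 m³ / (5.05 × 10^6 m² × 55 m) = 4.298 × 10^-5

S ≈ 4.3 × 10^-5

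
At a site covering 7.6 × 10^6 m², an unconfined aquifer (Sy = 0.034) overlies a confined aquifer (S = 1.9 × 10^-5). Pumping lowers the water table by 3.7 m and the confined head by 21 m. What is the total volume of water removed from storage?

Unconfined: ΔV_u = Sy × A × Δh_u = 0.034 × 7.6 × 10^6 × 3.7 = 9.561 × 10^5 m³
Confined: ΔV_c = S × A × Δh_c = 1.9 × 10^-5 × 7.6 × 10^6 × 21 = 3032 m³
Total ΔV = 9.561 × 10^5 + 3032 = 9.591 × 10^5 m³

ΔV ≈ 9.59 × 10^5 m³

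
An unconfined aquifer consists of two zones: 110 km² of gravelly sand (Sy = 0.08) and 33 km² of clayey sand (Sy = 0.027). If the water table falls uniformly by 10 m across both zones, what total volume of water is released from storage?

A₁ = 110 km² = 1.1 × 10^8 m²; A₂ = 33 km² = 3.3 × 10^7 m²
ΔV₁ = 0.08 × 1.1 × 10^8 × 10 = 8.8 × 10^7 m³
ΔV₂ = 0.027 × 3.3 × 10^7 × 10 = 8.91 × 10^6 m³
ΔV = ΔV₁ + ΔV₂ = 9.691 × 10^7 m³

ΔV ≈ 9.69 × 10^7 m³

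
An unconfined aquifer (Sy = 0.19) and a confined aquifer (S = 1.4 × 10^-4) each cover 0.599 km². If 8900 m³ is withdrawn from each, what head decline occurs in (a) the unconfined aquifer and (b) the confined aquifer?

Δh_u ≈ 0.0782 m; Δh_c ≈ 106 m

A = 0.599 km² = 5.99 × 10^5 m²
Unconfined: Δh_u = ΔV/(Sy·A) = 8900/(0.19 × 5.99 × 10^5) = 0.0782 m
Confined: Δh_c = ΔV/(S·A) = 8900/(1.4 × 10^-4 × 5.99 × 10^5) = 106.1 m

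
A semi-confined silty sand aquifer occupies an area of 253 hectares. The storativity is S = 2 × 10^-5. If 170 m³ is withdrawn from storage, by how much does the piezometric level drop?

Δh ≈ 3.36 m

A = 253 hectares = 2.53 × 10^6 m²
Δh = ΔV / (S × A) = 170 m³ / (2 × 10^-5 × 2.53 × 10^6 m²) = 3.36 m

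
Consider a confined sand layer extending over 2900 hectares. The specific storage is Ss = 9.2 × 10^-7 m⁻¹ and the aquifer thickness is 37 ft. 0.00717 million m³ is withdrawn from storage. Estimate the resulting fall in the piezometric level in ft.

Δh ≈ 78.2 ft

b = 37 ft = 11.28 m
S = Ss × b = 9.2 × 10^-7 m⁻¹ × 11.28 m = 1.038 × 10^-5
A = 2900 hectares = 2.9 × 10^7 m²
ΔV = 0.00717 million m³ = 7170 m³
Δh = ΔV / (S × A) = 7170 m³ / (1.038 × 10^-5 × 2.9 × 10^7 m²) = 23.83 m
Δh = 23.83 m = 78.18 ft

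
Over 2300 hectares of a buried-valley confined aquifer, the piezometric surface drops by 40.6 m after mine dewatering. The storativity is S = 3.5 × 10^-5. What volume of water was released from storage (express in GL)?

ΔV ≈ 0.0327 GL

A = 2300 hectares = 2.3 × 10^7 m²
ΔV = S × A × Δh = 3.5 × 10^-5 × 2.3 × 10^7 m² × 40.6 m = 32680 m³
ΔV = 32680 m³ = 0.03268 GL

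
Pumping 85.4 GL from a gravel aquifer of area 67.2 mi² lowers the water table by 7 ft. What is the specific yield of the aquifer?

A = 67.2 mi² = 1.74 × 10^8 m²
Δh = 7 ft = 2.134 m
ΔV = 85.4 GL = 8.54 × 10^7 m³
Sy = ΔV / (A × Δh) = 8.54 × 10^7 m³ / (1.74 × 10^8 m² × 2.134 m) = 0.23

Sy ≈ 0.23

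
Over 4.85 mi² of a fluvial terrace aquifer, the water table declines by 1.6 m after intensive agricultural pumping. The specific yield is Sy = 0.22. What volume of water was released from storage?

A = 4.85 mi² = 1.256 × 10^7 m²
ΔV = Sy × A × Δh = 0.22 × 1.256 × 10^7 m² × 1.6 m = 4.422 × 10^6 m³

ΔV ≈ 4.42 × 10^6 m³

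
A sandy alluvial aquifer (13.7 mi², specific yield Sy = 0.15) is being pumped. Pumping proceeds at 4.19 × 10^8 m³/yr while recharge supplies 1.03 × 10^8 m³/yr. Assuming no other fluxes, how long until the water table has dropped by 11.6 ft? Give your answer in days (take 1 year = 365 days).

A = 13.7 mi² = 3.548 × 10^7 m²
Δh = 11.6 ft = 3.536 m
ΔV = Sy × A × Δh = 0.15 × 3.548 × 10^7 × 3.536 = 1.882 × 10^7 m³
Net withdrawal = 4.19 × 10^8 − 1.03 × 10^8 = 3.16 × 10^8 m³/yr = 8.658 × 10^5 m³/d
t = ΔV / Q = 1.882 × 10^7 m³ / 8.658 × 10^5 m³/d = 21.74 d

t ≈ 21.7 days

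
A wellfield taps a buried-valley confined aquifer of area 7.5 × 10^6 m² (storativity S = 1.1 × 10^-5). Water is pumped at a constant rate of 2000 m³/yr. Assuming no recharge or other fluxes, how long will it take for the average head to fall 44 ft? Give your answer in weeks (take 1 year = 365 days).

Δh = 44 ft = 13.41 m
ΔV = S × A × Δh = 1.1 × 10^-5 × 7.5 × 10^6 × 13.41 = 1106 m³
Q = 2000 m³/yr = 5.479 m³/d
t = ΔV / Q = 1106 m³ / 5.479 m³/d = 201.9 d
t = 201.9 d ≈ 28.85 weeks

t ≈ 28.8 weeks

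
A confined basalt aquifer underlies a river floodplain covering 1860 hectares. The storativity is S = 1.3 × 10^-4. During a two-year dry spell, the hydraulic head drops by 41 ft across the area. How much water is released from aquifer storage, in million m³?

ΔV ≈ 0.0302 million m³

A = 1860 hectares = 1.86 × 10^7 m²
Δh = 41 ft = 12.5 m
ΔV = S × A × Δh = 1.3 × 10^-4 × 1.86 × 10^7 m² × 12.5 m = 30220 m³
ΔV = 30220 m³ = 0.03022 million m³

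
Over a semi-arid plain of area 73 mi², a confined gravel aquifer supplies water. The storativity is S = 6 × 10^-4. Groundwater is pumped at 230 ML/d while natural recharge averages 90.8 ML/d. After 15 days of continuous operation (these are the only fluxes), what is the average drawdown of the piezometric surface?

Δh ≈ 18.4 m

A = 73 mi² = 1.891 × 10^8 m²
Net abstraction = 230 − 90.8 = 139.2 ML/d
Q_net = 139.2 ML/d = 1.392 × 10^5 m³/d
ΔV = Q × t = 1.392 × 10^5 m³/d × 15 d = 2.088 × 10^6 m³
Δh = ΔV / (S × A) = 2.088 × 10^6 / (6 × 10^-4 × 1.891 × 10^8) = 18.41 m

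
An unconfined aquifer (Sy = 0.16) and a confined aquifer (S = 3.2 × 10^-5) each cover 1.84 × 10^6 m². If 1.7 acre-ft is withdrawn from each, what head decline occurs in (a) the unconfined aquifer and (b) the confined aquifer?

ΔV = 1.7 acre-ft = 2097 m³
Unconfined: Δh_u = ΔV/(Sy·A) = 2097/(0.16 × 1.84 × 10^6) = 0.007123 m
Confined: Δh_c = ΔV/(S·A) = 2097/(3.2 × 10^-5 × 1.84 × 10^6) = 35.61 m

Δh_u ≈ 0.00712 m; Δh_c ≈ 35.6 m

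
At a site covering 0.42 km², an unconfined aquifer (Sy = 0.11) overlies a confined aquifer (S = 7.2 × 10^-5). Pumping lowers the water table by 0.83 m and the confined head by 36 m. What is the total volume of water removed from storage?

ΔV ≈ 39400 m³

A = 0.42 km² = 4.2 × 10^5 m²
Unconfined: ΔV_u = Sy × A × Δh_u = 0.11 × 4.2 × 10^5 × 0.83 = 38350 m³
Confined: ΔV_c = S × A × Δh_c = 7.2 × 10^-5 × 4.2 × 10^5 × 36 = 1089 m³
Total ΔV = 38350 + 1089 = 39430 m³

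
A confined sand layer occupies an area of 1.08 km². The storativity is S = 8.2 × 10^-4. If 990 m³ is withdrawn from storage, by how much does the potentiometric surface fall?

Δh ≈ 1.12 m

A = 1.08 km² = 1.08 × 10^6 m²
Δh = ΔV / (S × A) = 990 m³ / (8.2 × 10^-4 × 1.08 × 10^6 m²) = 1.118 m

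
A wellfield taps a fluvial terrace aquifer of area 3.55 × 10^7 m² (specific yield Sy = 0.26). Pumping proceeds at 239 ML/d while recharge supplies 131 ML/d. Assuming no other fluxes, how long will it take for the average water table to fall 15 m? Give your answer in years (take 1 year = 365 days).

ΔV = Sy × A × Δh = 0.26 × 3.55 × 10^7 × 15 = 1.385 × 10^8 m³
Net withdrawal = 239 − 131 = 108 ML/d = 1.08 × 10^5 m³/d
t = ΔV / Q = 1.385 × 10^8 m³ / 1.08 × 10^5 m³/d = 1282 d
t = 1282 d ≈ 3.512 years

t ≈ 3.51 years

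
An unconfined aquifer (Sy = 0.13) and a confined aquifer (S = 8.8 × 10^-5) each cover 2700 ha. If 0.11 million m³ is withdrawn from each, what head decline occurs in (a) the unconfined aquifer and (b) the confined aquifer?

A = 2700 ha = 2.7 × 10^7 m²
ΔV = 0.11 million m³ = 1.1 × 10^5 m³
Unconfined: Δh_u = ΔV/(Sy·A) = 1.1 × 10^5/(0.13 × 2.7 × 10^7) = 0.03134 m
Confined: Δh_c = ΔV/(S·A) = 1.1 × 10^5/(8.8 × 10^-5 × 2.7 × 10^7) = 46.3 m

Δh_u ≈ 0.0313 m; Δh_c ≈ 46.3 m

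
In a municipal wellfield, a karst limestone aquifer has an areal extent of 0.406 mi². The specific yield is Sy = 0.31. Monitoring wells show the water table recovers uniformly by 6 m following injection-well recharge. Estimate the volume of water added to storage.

ΔV ≈ 1.96 × 10^6 m³

A = 0.406 mi² = 1.052 × 10^6 m²
ΔV = Sy × A × Δh = 0.31 × 1.052 × 10^6 m² × 6 m = 1.956 × 10^6 m³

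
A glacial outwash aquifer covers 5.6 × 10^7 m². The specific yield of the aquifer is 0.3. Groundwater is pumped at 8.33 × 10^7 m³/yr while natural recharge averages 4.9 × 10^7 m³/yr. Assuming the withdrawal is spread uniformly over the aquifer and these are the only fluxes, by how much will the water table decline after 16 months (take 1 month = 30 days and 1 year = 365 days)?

Δh ≈ 2.68 m

Net abstraction = 8.33 × 10^7 − 4.9 × 10^7 = 3.43 × 10^7 m³/yr
Q_net = 3.43 × 10^7 m³/yr = 93970 m³/d
t = 16 months = 480 d
ΔV = Q × t = 93970 m³/d × 480 d = 4.511 × 10^7 m³
Δh = ΔV / (Sy × A) = 4.511 × 10^7 / (0.3 × 5.6 × 10^7) = 2.685 m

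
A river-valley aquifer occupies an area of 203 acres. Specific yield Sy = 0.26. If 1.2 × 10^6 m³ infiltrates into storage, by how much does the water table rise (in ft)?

Δh ≈ 18.4 ft

A = 203 acres = 8.215 × 10^5 m²
Δh = ΔV / (Sy × A) = 1.2 × 10^6 m³ / (0.26 × 8.215 × 10^5 m²) = 5.618 m
Δh = 5.618 m = 18.43 ft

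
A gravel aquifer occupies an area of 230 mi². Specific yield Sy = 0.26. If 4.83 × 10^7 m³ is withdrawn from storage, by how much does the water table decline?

Δh ≈ 0.312 m

A = 230 mi² = 5.957 × 10^8 m²
Δh = ΔV / (Sy × A) = 4.83 × 10^7 m³ / (0.26 × 5.957 × 10^8 m²) = 0.3119 m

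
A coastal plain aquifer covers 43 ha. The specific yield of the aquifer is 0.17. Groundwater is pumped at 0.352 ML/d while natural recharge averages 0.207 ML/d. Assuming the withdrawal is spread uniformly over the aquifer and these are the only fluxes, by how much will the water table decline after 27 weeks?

Δh ≈ 0.375 m

A = 43 ha = 4.3 × 10^5 m²
Net abstraction = 0.352 − 0.207 = 0.145 ML/d
Q_net = 0.145 ML/d = 145 m³/d
t = 27 weeks = 189 d
ΔV = Q × t = 145 m³/d × 189 d = 27400 m³
Δh = ΔV / (Sy × A) = 27400 / (0.17 × 4.3 × 10^5) = 0.3749 m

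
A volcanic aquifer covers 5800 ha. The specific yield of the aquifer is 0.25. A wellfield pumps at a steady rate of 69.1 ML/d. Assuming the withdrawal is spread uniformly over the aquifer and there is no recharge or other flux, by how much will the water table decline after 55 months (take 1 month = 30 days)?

A = 5800 ha = 5.8 × 10^7 m²
Q = 69.1 ML/d = 69100 m³/d
t = 55 months = 1650 d
ΔV = Q × t = 69100 m³/d × 1650 d = 1.14 × 10^8 m³
Δh = ΔV / (Sy × A) = 1.14 × 10^8 / (0.25 × 5.8 × 10^7) = 7.863 m

Δh ≈ 7.86 m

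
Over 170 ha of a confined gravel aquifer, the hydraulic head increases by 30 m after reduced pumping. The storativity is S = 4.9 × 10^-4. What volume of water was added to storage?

ΔV ≈ 25000 m³

A = 170 ha = 1.7 × 10^6 m²
ΔV = S × A × Δh = 4.9 × 10^-4 × 1.7 × 10^6 m² × 30 m = 24990 m³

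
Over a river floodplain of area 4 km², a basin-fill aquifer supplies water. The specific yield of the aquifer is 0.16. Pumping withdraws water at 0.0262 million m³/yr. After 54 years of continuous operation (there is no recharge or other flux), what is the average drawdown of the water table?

A = 4 km² = 4 × 10^6 m²
Q = 0.0262 million m³/yr = 71.78 m³/d
t = 54 years = 19710 d
ΔV = Q × t = 71.78 m³/d × 19710 d = 1.415 × 10^6 m³
Δh = ΔV / (Sy × A) = 1.415 × 10^6 / (0.16 × 4 × 10^6) = 2.211 m

Δh ≈ 2.21 m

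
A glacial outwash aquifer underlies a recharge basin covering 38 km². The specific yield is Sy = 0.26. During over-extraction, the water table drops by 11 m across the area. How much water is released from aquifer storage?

ΔV ≈ 1.09 × 10^8 m³

A = 38 km² = 3.8 × 10^7 m²
ΔV = Sy × A × Δh = 0.26 × 3.8 × 10^7 m² × 11 m = 1.087 × 10^8 m³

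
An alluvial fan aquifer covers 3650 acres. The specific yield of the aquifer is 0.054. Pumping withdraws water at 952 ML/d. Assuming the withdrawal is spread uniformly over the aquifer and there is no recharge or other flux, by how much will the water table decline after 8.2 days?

Δh ≈ 9.79 m

A = 3650 acres = 1.477 × 10^7 m²
Q = 952 ML/d = 9.52 × 10^5 m³/d
ΔV = Q × t = 9.52 × 10^5 m³/d × 8.2 d = 7.806 × 10^6 m³
Δh = ΔV / (Sy × A) = 7.806 × 10^6 / (0.054 × 1.477 × 10^7) = 9.787 m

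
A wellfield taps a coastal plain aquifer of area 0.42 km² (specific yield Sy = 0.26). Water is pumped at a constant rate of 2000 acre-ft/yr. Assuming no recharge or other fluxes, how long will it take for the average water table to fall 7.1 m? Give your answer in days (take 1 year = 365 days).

A = 0.42 km² = 4.2 × 10^5 m²
ΔV = Sy × A × Δh = 0.26 × 4.2 × 10^5 × 7.1 = 7.753 × 10^5 m³
Q = 2000 acre-ft/yr = 6759 m³/d
t = ΔV / Q = 7.753 × 10^5 m³ / 6759 m³/d = 114.7 d

t ≈ 115 days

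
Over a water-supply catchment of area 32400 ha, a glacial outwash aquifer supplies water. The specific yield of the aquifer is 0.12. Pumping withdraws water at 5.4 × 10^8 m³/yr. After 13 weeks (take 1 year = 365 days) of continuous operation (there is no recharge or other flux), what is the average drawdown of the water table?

A = 32400 ha = 3.24 × 10^8 m²
Q = 5.4 × 10^8 m³/yr = 1.479 × 10^6 m³/d
t = 13 weeks = 91 d
ΔV = Q × t = 1.479 × 10^6 m³/d × 91 d = 1.346 × 10^8 m³
Δh = ΔV / (Sy × A) = 1.346 × 10^8 / (0.12 × 3.24 × 10^8) = 3.463 m

Δh ≈ 3.46 m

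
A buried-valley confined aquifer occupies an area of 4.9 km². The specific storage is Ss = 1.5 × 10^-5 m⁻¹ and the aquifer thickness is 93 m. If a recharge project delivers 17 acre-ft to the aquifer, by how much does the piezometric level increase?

S = Ss × b = 1.5 × 10^-5 m⁻¹ × 93 m = 1.395 × 10^-3
A = 4.9 km² = 4.9 × 10^6 m²
ΔV = 17 acre-ft = 20970 m³
Δh = ΔV / (S × A) = 20970 m³ / (0.001395 × 4.9 × 10^6 m²) = 3.068 m

Δh ≈ 3.07 m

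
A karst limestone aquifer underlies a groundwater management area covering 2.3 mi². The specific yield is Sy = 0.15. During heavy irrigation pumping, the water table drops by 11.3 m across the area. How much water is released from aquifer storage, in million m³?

A = 2.3 mi² = 5.957 × 10^6 m²
ΔV = Sy × A × Δh = 0.15 × 5.957 × 10^6 m² × 11.3 m = 1.01 × 10^7 m³
ΔV = 1.01 × 10^7 m³ = 10.1 million m³

ΔV ≈ 10.1 million m³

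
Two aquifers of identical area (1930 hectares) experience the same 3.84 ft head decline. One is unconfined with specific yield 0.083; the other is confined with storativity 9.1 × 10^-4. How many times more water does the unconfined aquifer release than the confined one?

A = 1930 hectares = 1.93 × 10^7 m²
Δh = 3.84 ft = 1.17 m
Unconfined: ΔV_u = Sy × A × Δh = 0.083 × 1.93 × 10^7 × 1.17 = 1.875 × 10^6 m³
Confined: ΔV_c = S × A × Δh = 9.1 × 10^-4 × 1.93 × 10^7 × 1.17 = 20560 m³
Ratio = ΔV_u / ΔV_c = Sy / S = 0.083 / 9.1 × 10^-4 = 91.21

ΔV_u / ΔV_c ≈ 91.2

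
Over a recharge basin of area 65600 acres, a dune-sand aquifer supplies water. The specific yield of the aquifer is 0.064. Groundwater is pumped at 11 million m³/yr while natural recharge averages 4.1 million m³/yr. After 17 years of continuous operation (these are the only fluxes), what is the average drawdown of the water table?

Δh ≈ 6.9 m

A = 65600 acres = 2.655 × 10^8 m²
Net abstraction = 11 − 4.1 = 6.9 million m³/yr
Q_net = 6.9 million m³/yr = 18900 m³/d
t = 17 years = 6205 d
ΔV = Q × t = 18900 m³/d × 6205 d = 1.173 × 10^8 m³
Δh = ΔV / (Sy × A) = 1.173 × 10^8 / (0.064 × 2.655 × 10^8) = 6.904 m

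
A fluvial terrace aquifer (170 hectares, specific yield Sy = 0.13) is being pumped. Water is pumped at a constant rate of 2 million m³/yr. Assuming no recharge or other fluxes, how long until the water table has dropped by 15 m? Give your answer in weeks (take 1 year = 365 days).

t ≈ 86.4 weeks

A = 170 hectares = 1.7 × 10^6 m²
ΔV = Sy × A × Δh = 0.13 × 1.7 × 10^6 × 15 = 3.315 × 10^6 m³
Q = 2 million m³/yr = 5479 m³/d
t = ΔV / Q = 3.315 × 10^6 m³ / 5479 m³/d = 605 d
t = 605 d ≈ 86.43 weeks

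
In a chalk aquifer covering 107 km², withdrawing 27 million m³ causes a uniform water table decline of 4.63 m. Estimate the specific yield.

Sy ≈ 0.055

A = 107 km² = 1.07 × 10^8 m²
ΔV = 27 million m³ = 2.7 × 10^7 m³
Sy = ΔV / (A × Δh) = 2.7 × 10^7 m³ / (1.07 × 10^8 m² × 4.63 m) = 0.0545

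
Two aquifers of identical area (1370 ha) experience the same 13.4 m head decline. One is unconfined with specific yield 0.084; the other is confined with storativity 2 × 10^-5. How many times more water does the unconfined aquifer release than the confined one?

A = 1370 ha = 1.37 × 10^7 m²
Unconfined: ΔV_u = Sy × A × Δh = 0.084 × 1.37 × 10^7 × 13.4 = 1.542 × 10^7 m³
Confined: ΔV_c = S × A × Δh = 2 × 10^-5 × 1.37 × 10^7 × 13.4 = 3672 m³
Ratio = ΔV_u / ΔV_c = Sy / S = 0.084 / 2 × 10^-5 = 4200

ΔV_u / ΔV_c ≈ 4200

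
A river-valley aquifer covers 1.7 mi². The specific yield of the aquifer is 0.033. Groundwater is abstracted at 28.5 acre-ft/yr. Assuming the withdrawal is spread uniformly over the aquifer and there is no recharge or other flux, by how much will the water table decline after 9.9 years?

Δh ≈ 2.4 m

A = 1.7 mi² = 4.403 × 10^6 m²
Q = 28.5 acre-ft/yr = 96.31 m³/d
t = 9.9 years = 3614 d
ΔV = Q × t = 96.31 m³/d × 3614 d = 3.48 × 10^5 m³
Δh = ΔV / (Sy × A) = 3.48 × 10^5 / (0.033 × 4.403 × 10^6) = 2.395 m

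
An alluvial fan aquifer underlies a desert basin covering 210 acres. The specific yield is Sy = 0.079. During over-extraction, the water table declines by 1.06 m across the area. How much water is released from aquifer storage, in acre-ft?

ΔV ≈ 57.7 acre-ft

A = 210 acres = 8.498 × 10^5 m²
ΔV = Sy × A × Δh = 0.079 × 8.498 × 10^5 m² × 1.06 m = 71170 m³
ΔV = 71170 m³ = 57.69 acre-ft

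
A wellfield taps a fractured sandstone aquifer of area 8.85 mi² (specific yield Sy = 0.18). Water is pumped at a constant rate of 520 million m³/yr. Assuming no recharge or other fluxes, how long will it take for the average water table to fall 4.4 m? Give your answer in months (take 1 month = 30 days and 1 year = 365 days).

A = 8.85 mi² = 2.292 × 10^7 m²
ΔV = Sy × A × Δh = 0.18 × 2.292 × 10^7 × 4.4 = 1.815 × 10^7 m³
Q = 520 million m³/yr = 1.425 × 10^6 m³/d
t = ΔV / Q = 1.815 × 10^7 m³ / 1.425 × 10^6 m³/d = 12.74 d
t = 12.74 d ≈ 0.4248 months

t ≈ 0.425 months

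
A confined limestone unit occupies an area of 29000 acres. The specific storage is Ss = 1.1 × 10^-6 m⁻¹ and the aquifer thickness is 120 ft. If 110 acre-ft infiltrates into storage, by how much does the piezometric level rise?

Δh ≈ 28.7 m

b = 120 ft = 36.58 m
S = Ss × b = 1.1 × 10^-6 m⁻¹ × 36.58 m = 4.023 × 10^-5
A = 29000 acres = 1.174 × 10^8 m²
ΔV = 110 acre-ft = 1.357 × 10^5 m³
Δh = ΔV / (S × A) = 1.357 × 10^5 m³ / (4.023 × 10^-5 × 1.174 × 10^8 m²) = 28.74 m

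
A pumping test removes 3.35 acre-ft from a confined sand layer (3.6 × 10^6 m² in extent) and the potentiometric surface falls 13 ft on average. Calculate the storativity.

S ≈ 2.9 × 10^-4

Δh = 13 ft = 3.962 m
ΔV = 3.35 acre-ft = 4132 m³
S = ΔV / (A × Δh) = 4132 m³ / (3.6 × 10^6 m² × 3.962 m) = 2.897 × 10^-4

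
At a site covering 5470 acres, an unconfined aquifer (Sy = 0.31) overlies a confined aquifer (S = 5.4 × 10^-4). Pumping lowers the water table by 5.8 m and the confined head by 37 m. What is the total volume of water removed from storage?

ΔV ≈ 4.02 × 10^7 m³

A = 5470 acres = 2.214 × 10^7 m²
Unconfined: ΔV_u = Sy × A × Δh_u = 0.31 × 2.214 × 10^7 × 5.8 = 3.98 × 10^7 m³
Confined: ΔV_c = S × A × Δh_c = 5.4 × 10^-4 × 2.214 × 10^7 × 37 = 4.423 × 10^5 m³
Total ΔV = 3.98 × 10^7 + 4.423 × 10^5 = 4.024 × 10^7 m³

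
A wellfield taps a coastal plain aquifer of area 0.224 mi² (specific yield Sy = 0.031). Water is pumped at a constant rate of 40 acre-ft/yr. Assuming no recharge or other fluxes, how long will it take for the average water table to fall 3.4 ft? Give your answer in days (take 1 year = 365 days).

A = 0.224 mi² = 5.802 × 10^5 m²
Δh = 3.4 ft = 1.036 m
ΔV = Sy × A × Δh = 0.031 × 5.802 × 10^5 × 1.036 = 18640 m³
Q = 40 acre-ft/yr = 135.2 m³/d
t = ΔV / Q = 18640 m³ / 135.2 m³/d = 137.9 d

t ≈ 138 days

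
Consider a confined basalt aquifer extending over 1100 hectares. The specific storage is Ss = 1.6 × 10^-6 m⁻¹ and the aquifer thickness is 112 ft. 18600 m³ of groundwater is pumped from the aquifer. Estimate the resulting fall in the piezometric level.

b = 112 ft = 34.14 m
S = Ss × b = 1.6 × 10^-6 m⁻¹ × 34.14 m = 5.462 × 10^-5
A = 1100 hectares = 1.1 × 10^7 m²
Δh = ΔV / (S × A) = 18600 m³ / (5.462 × 10^-5 × 1.1 × 10^7 m²) = 30.96 m

Δh ≈ 31 m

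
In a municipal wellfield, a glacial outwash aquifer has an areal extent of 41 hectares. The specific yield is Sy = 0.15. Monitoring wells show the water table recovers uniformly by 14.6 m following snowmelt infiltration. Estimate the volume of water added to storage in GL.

A = 41 hectares = 4.1 × 10^5 m²
ΔV = Sy × A × Δh = 0.15 × 4.1 × 10^5 m² × 14.6 m = 8.979 × 10^5 m³
ΔV = 8.979 × 10^5 m³ = 0.8979 GL

ΔV ≈ 0.898 GL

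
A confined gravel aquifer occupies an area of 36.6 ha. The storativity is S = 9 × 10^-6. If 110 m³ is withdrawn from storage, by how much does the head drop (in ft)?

Δh ≈ 110 ft

A = 36.6 ha = 3.66 × 10^5 m²
Δh = ΔV / (S × A) = 110 m³ / (9 × 10^-6 × 3.66 × 10^5 m²) = 33.39 m
Δh = 33.39 m = 109.6 ft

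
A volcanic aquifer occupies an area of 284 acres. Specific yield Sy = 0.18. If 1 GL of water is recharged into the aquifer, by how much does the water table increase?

Δh ≈ 4.83 m

A = 284 acres = 1.149 × 10^6 m²
ΔV = 1 GL = 1 × 10^6 m³
Δh = ΔV / (Sy × A) = 1 × 10^6 m³ / (0.18 × 1.149 × 10^6 m²) = 4.834 m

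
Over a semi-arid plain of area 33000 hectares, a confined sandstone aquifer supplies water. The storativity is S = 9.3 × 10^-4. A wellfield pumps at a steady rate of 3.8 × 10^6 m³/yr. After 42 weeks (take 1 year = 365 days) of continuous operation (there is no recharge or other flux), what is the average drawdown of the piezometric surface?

A = 33000 hectares = 3.3 × 10^8 m²
Q = 3.8 × 10^6 m³/yr = 10410 m³/d
t = 42 weeks = 294 d
ΔV = Q × t = 10410 m³/d × 294 d = 3.061 × 10^6 m³
Δh = ΔV / (S × A) = 3.061 × 10^6 / (9.3 × 10^-4 × 3.3 × 10^8) = 9.973 m

Δh ≈ 9.97 m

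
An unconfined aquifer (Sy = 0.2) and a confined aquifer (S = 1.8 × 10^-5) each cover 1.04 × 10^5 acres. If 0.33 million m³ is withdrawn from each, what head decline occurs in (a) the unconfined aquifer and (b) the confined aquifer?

A = 1.04 × 10^5 acres = 4.209 × 10^8 m²
ΔV = 0.33 million m³ = 3.3 × 10^5 m³
Unconfined: Δh_u = ΔV/(Sy·A) = 3.3 × 10^5/(0.2 × 4.209 × 10^8) = 0.00392 m
Confined: Δh_c = ΔV/(S·A) = 3.3 × 10^5/(1.8 × 10^-5 × 4.209 × 10^8) = 43.56 m

Δh_u ≈ 0.00392 m; Δh_c ≈ 43.6 m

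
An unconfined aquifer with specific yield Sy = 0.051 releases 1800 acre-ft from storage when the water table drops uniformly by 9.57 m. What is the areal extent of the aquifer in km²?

ΔV = 1800 acre-ft = 2.22 × 10^6 m³
A = ΔV / (Sy × Δh) = 2.22 × 10^6 / (0.051 × 9.57) = 4.549 × 10^6 m²
A = 4.549 × 10^6 m² = 4.549 km²

A ≈ 4.55 km²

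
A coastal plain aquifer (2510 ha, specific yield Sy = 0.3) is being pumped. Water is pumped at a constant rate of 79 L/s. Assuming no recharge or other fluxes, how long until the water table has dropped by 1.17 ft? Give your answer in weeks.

A = 2510 ha = 2.51 × 10^7 m²
Δh = 1.17 ft = 0.3566 m
ΔV = Sy × A × Δh = 0.3 × 2.51 × 10^7 × 0.3566 = 2.685 × 10^6 m³
Q = 79 L/s = 6826 m³/d
t = ΔV / Q = 2.685 × 10^6 m³ / 6826 m³/d = 393.4 d
t = 393.4 d ≈ 56.2 weeks

t ≈ 56.2 weeks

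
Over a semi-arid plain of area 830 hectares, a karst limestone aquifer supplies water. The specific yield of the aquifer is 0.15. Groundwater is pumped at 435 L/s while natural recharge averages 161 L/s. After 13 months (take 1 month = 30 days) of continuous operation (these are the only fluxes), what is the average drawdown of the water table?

A = 830 hectares = 8.3 × 10^6 m²
Net abstraction = 435 − 161 = 274 L/s
Q_net = 274 L/s = 23670 m³/d
t = 13 months = 390 d
ΔV = Q × t = 23670 m³/d × 390 d = 9.233 × 10^6 m³
Δh = ΔV / (Sy × A) = 9.233 × 10^6 / (0.15 × 8.3 × 10^6) = 7.416 m

Δh ≈ 7.42 m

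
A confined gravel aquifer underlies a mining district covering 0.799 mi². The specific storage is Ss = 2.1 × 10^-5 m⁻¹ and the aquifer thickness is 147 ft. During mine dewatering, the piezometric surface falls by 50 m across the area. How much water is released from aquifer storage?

b = 147 ft = 44.81 m
S = Ss × b = 2.1 × 10^-5 m⁻¹ × 44.81 m = 9.409 × 10^-4
A = 0.799 mi² = 2.069 × 10^6 m²
ΔV = S × A × Δh = 9.409 × 10^-4 × 2.069 × 10^6 m² × 50 m = 97360 m³

ΔV ≈ 97400 m³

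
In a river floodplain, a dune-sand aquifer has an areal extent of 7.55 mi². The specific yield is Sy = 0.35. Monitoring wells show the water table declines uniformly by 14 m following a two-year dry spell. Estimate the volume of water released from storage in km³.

A = 7.55 mi² = 1.955 × 10^7 m²
ΔV = Sy × A × Δh = 0.35 × 1.955 × 10^7 m² × 14 m = 9.582 × 10^7 m³
ΔV = 9.582 × 10^7 m³ = 0.09582 km³

ΔV ≈ 0.0958 km³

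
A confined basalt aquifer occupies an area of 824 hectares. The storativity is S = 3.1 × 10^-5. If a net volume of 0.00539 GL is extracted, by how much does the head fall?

Δh ≈ 21.1 m

A = 824 hectares = 8.24 × 10^6 m²
ΔV = 0.00539 GL = 5390 m³
Δh = ΔV / (S × A) = 5390 m³ / (3.1 × 10^-5 × 8.24 × 10^6 m²) = 21.1 m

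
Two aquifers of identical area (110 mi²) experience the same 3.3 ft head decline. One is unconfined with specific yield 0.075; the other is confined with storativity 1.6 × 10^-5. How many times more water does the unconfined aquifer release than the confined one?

A = 110 mi² = 2.849 × 10^8 m²
Δh = 3.3 ft = 1.006 m
Unconfined: ΔV_u = Sy × A × Δh = 0.075 × 2.849 × 10^8 × 1.006 = 2.149 × 10^7 m³
Confined: ΔV_c = S × A × Δh = 1.6 × 10^-5 × 2.849 × 10^8 × 1.006 = 4585 m³
Ratio = ΔV_u / ΔV_c = Sy / S = 0.075 / 1.6 × 10^-5 = 4688

ΔV_u / ΔV_c ≈ 4690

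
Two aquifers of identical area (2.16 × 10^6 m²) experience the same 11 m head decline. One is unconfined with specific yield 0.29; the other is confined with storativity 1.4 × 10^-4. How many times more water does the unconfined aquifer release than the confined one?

Unconfined: ΔV_u = Sy × A × Δh = 0.29 × 2.16 × 10^6 × 11 = 6.89 × 10^6 m³
Confined: ΔV_c = S × A × Δh = 1.4 × 10^-4 × 2.16 × 10^6 × 11 = 3326 m³
Ratio = ΔV_u / ΔV_c = Sy / S = 0.29 / 1.4 × 10^-4 = 2071

ΔV_u / ΔV_c ≈ 2070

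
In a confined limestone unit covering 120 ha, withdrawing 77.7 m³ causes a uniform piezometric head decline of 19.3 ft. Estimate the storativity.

S ≈ 1.1 × 10^-5

A = 120 ha = 1.2 × 10^6 m²
Δh = 19.3 ft = 5.883 m
S = ΔV / (A × Δh) = 77.7 m³ / (1.2 × 10^6 m² × 5.883 m) = 1.101 × 10^-5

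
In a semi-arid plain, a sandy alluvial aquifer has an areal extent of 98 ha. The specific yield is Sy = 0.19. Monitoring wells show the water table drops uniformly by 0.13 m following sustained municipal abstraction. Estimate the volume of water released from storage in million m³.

ΔV ≈ 0.0242 million m³

A = 98 ha = 9.8 × 10^5 m²
ΔV = Sy × A × Δh = 0.19 × 9.8 × 10^5 m² × 0.13 m = 24210 m³
ΔV = 24210 m³ = 0.02421 million m³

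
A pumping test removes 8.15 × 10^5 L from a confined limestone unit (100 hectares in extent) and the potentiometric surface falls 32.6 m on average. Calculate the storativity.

A = 100 hectares = 1 × 10^6 m²
ΔV = 8.15 × 10^5 L = 815 m³
S = ΔV / (A × Δh) = 815 m³ / (1 × 10^6 m² × 32.6 m) = 2.5 × 10^-5

S ≈ 2.5 × 10^-5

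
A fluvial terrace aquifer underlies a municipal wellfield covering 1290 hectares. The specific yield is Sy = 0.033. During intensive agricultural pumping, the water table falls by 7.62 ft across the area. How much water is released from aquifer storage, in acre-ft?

A = 1290 hectares = 1.29 × 10^7 m²
Δh = 7.62 ft = 2.323 m
ΔV = Sy × A × Δh = 0.033 × 1.29 × 10^7 m² × 2.323 m = 9.887 × 10^5 m³
ΔV = 9.887 × 10^5 m³ = 801.6 acre-ft

ΔV ≈ 802 acre-ft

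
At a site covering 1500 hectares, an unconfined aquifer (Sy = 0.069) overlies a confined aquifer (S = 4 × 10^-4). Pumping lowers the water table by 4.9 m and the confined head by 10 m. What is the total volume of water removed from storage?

ΔV ≈ 5.13 × 10^6 m³

A = 1500 hectares = 1.5 × 10^7 m²
Unconfined: ΔV_u = Sy × A × Δh_u = 0.069 × 1.5 × 10^7 × 4.9 = 5.072 × 10^6 m³
Confined: ΔV_c = S × A × Δh_c = 4 × 10^-4 × 1.5 × 10^7 × 10 = 60000 m³
Total ΔV = 5.072 × 10^6 + 60000 = 5.132 × 10^6 m³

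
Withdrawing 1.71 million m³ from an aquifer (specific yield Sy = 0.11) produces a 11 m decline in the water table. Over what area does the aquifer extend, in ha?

ΔV = 1.71 million m³ = 1.71 × 10^6 m³
A = ΔV / (Sy × Δh) = 1.71 × 10^6 / (0.11 × 11) = 1.413 × 10^6 m²
A = 1.413 × 10^6 m² = 141.3 ha

A ≈ 141 ha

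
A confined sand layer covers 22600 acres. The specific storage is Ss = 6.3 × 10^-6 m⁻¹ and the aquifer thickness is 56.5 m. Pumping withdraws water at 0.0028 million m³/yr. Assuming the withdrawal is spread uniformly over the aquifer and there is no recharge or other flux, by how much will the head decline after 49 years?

Δh ≈ 4.21 m

S = Ss × b = 6.3 × 10^-6 m⁻¹ × 56.5 m = 3.559 × 10^-4
A = 22600 acres = 9.146 × 10^7 m²
Q = 0.0028 million m³/yr = 7.671 m³/d
t = 49 years = 17880 d
ΔV = Q × t = 7.671 m³/d × 17880 d = 1.372 × 10^5 m³
Δh = ΔV / (S × A) = 1.372 × 10^5 / (3.559 × 10^-4 × 9.146 × 10^7) = 4.214 m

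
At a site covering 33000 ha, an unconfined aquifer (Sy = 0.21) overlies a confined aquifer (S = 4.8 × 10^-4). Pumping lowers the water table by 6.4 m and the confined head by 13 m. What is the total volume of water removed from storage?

ΔV ≈ 4.46 × 10^8 m³

A = 33000 ha = 3.3 × 10^8 m²
Unconfined: ΔV_u = Sy × A × Δh_u = 0.21 × 3.3 × 10^8 × 6.4 = 4.435 × 10^8 m³
Confined: ΔV_c = S × A × Δh_c = 4.8 × 10^-4 × 3.3 × 10^8 × 13 = 2.059 × 10^6 m³
Total ΔV = 4.435 × 10^8 + 2.059 × 10^6 = 4.456 × 10^8 m³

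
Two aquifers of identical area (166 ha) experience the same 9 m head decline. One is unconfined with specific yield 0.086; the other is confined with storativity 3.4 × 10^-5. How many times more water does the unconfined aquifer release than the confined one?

A = 166 ha = 1.66 × 10^6 m²
Unconfined: ΔV_u = Sy × A × Δh = 0.086 × 1.66 × 10^6 × 9 = 1.285 × 10^6 m³
Confined: ΔV_c = S × A × Δh = 3.4 × 10^-5 × 1.66 × 10^6 × 9 = 508 m³
Ratio = ΔV_u / ΔV_c = Sy / S = 0.086 / 3.4 × 10^-5 = 2529

ΔV_u / ΔV_c ≈ 2530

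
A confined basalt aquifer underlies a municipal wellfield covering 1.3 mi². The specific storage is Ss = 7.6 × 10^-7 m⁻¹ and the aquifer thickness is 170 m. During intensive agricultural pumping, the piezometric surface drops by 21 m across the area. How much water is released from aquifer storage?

S = Ss × b = 7.6 × 10^-7 m⁻¹ × 170 m = 1.292 × 10^-4
A = 1.3 mi² = 3.367 × 10^6 m²
ΔV = S × A × Δh = 1.292 × 10^-4 × 3.367 × 10^6 m² × 21 m = 9135 m³

ΔV ≈ 9140 m³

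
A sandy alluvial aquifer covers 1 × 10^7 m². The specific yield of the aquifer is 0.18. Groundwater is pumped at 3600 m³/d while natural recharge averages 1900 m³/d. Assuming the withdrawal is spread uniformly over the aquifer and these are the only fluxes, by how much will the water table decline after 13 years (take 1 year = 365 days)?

Net abstraction = 3600 − 1900 = 1700 m³/d
t = 13 years = 4745 d
ΔV = Q × t = 1700 m³/d × 4745 d = 8.066 × 10^6 m³
Δh = ΔV / (Sy × A) = 8.066 × 10^6 / (0.18 × 1 × 10^7) = 4.481 m

Δh ≈ 4.48 m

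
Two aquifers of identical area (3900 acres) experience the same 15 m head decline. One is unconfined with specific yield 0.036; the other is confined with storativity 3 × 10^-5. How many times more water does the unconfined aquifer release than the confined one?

ΔV_u / ΔV_c ≈ 1200

A = 3900 acres = 1.578 × 10^7 m²
Unconfined: ΔV_u = Sy × A × Δh = 0.036 × 1.578 × 10^7 × 15 = 8.523 × 10^6 m³
Confined: ΔV_c = S × A × Δh = 3 × 10^-5 × 1.578 × 10^7 × 15 = 7102 m³
Ratio = ΔV_u / ΔV_c = Sy / S = 0.036 / 3 × 10^-5 = 1200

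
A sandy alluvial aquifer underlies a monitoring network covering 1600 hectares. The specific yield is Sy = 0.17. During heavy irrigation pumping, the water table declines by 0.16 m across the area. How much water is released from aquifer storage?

A = 1600 hectares = 1.6 × 10^7 m²
ΔV = Sy × A × Δh = 0.17 × 1.6 × 10^7 m² × 0.16 m = 4.352 × 10^5 m³

ΔV ≈ 4.35 × 10^5 m³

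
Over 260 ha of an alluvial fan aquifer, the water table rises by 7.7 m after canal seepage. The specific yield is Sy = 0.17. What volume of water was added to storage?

ΔV ≈ 3.4 × 10^6 m³

A = 260 ha = 2.6 × 10^6 m²
ΔV = Sy × A × Δh = 0.17 × 2.6 × 10^6 m² × 7.7 m = 3.403 × 10^6 m³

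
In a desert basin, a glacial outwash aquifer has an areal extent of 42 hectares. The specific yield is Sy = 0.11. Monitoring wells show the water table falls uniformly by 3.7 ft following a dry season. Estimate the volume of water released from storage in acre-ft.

A = 42 hectares = 4.2 × 10^5 m²
Δh = 3.7 ft = 1.128 m
ΔV = Sy × A × Δh = 0.11 × 4.2 × 10^5 m² × 1.128 m = 52100 m³
ΔV = 52100 m³ = 42.24 acre-ft

ΔV ≈ 42.2 acre-ft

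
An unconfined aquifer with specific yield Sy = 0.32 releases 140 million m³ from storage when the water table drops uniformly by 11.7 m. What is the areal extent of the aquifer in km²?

ΔV = 140 million m³ = 1.4 × 10^8 m³
A = ΔV / (Sy × Δh) = 1.4 × 10^8 / (0.32 × 11.7) = 3.739 × 10^7 m²
A = 3.739 × 10^7 m² = 37.39 km²

A ≈ 37.4 km²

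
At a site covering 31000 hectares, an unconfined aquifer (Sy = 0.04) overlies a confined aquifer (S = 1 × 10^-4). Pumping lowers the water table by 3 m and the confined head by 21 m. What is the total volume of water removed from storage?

ΔV ≈ 3.79 × 10^7 m³

A = 31000 hectares = 3.1 × 10^8 m²
Unconfined: ΔV_u = Sy × A × Δh_u = 0.04 × 3.1 × 10^8 × 3 = 3.72 × 10^7 m³
Confined: ΔV_c = S × A × Δh_c = 1 × 10^-4 × 3.1 × 10^8 × 21 = 6.51 × 10^5 m³
Total ΔV = 3.72 × 10^7 + 6.51 × 10^5 = 3.785 × 10^7 m³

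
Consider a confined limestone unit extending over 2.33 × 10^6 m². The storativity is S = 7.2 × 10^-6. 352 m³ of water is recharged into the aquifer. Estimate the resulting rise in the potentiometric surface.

Δh = ΔV / (S × A) = 352 m³ / (7.2 × 10^-6 × 2.33 × 10^6 m²) = 20.98 m

Δh ≈ 21 m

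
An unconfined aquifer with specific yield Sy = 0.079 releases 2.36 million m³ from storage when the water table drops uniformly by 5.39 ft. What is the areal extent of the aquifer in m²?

A ≈ 1.82 × 10^7 m²

Δh = 5.39 ft = 1.643 m
ΔV = 2.36 million m³ = 2.36 × 10^6 m³
A = ΔV / (Sy × Δh) = 2.36 × 10^6 / (0.079 × 1.643) = 1.818 × 10^7 m²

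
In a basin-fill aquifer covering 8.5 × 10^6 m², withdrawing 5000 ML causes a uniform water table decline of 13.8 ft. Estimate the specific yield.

Δh = 13.8 ft = 4.206 m
ΔV = 5000 ML = 5 × 10^6 m³
Sy = ΔV / (A × Δh) = 5 × 10^6 m³ / (8.5 × 10^6 m² × 4.206 m) = 0.1398

Sy ≈ 0.14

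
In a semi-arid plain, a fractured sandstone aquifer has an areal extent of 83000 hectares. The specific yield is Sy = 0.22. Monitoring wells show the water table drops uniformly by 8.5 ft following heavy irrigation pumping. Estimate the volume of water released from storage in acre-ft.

A = 83000 hectares = 8.3 × 10^8 m²
Δh = 8.5 ft = 2.591 m
ΔV = Sy × A × Δh = 0.22 × 8.3 × 10^8 m² × 2.591 m = 4.731 × 10^8 m³
ΔV = 4.731 × 10^8 m³ = 3.835 × 10^5 acre-ft

ΔV ≈ 3.84 × 10^5 acre-ft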